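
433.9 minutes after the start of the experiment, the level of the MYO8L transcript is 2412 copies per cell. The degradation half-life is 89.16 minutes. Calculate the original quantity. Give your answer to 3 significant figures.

Number of half-lives elapsed: n = 433.9/89.16 ≈ 4.8665.
A₀ = A × 2^n = 2412 × 2^4.8665 = 2412 × 29.172 ≈ 70364 copies per cell.

70400 copies per cell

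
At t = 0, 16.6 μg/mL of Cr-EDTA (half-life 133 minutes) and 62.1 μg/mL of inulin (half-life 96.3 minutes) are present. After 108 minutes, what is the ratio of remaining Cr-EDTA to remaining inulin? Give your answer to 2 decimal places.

0.33

Cr-EDTA: 16.6 × (1/2)^(108/133) = 16.6 × (1/2)^0.81203 ≈ 9.455 μg/mL.
inulin: 62.1 × (1/2)^(108/96.3) = 62.1 × (1/2)^1.1215 ≈ 28.542 μg/mL.
Ratio ≈ 9.455 / 28.542 ≈ 0.33126.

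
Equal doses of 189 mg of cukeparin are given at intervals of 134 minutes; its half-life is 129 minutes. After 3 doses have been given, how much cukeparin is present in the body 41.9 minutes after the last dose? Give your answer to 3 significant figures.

The 3 doses were given 309.9, 175.9, 41.9 minutes ago.
Total = 189·(1/2)^(309.9/129) + 189·(1/2)^(175.9/129) + 189·(1/2)^(41.9/129)
      = 35.751 + 73.449 + 150.9 ≈ 260.1 mg.

260 mg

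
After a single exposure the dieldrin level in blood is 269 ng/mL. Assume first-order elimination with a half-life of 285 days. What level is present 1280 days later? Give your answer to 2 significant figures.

Number of half-lives: n = 1280/285 ≈ 4.4912.
Remaining = 269 × (1/2)^4.4912 = 269 × 0.044464 ≈ 11.961 ng/mL.

12 ng/mL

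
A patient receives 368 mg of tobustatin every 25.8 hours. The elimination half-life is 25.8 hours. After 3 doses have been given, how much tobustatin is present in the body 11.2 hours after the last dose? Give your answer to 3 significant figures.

477 mg

The 3 doses were given 62.8, 37, 11.2 hours ago.
Total = 368·(1/2)^(62.8/25.8) + 368·(1/2)^(37/25.8) + 368·(1/2)^(11.2/25.8)
      = 68.094 + 136.19 + 272.38 ≈ 476.66 mg.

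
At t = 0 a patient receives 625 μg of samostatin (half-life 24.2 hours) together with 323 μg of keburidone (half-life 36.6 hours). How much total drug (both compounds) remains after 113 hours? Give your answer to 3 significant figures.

samostatin: 625 × (1/2)^(113/24.2) = 625 × (1/2)^4.6694 ≈ 24.561 μg.
keburidone: 323 × (1/2)^(113/36.6) = 323 × (1/2)^3.0874 ≈ 38.001 μg.
Total = 24.561 + 38.001 ≈ 62.562 μg.

62.6 μg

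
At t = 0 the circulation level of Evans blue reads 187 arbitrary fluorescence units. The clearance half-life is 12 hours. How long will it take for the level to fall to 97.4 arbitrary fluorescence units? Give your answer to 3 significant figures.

Fraction remaining = 97.4/187 ≈ 0.52086.
n = log₂(187/97.4) = ln(1.9199)/ln 2 ≈ 0.94104 half-lives.
t = n × t½ = 0.94104 × 12 ≈ 11.293 hours.

11.3 hours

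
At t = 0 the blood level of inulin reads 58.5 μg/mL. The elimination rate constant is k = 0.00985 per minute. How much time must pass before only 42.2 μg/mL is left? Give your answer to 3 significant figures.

33.2 minutes

t½ = ln 2 / k = 0.69315 / 0.00985 ≈ 70.37 minutes.
Fraction remaining = 42.2/58.5 ≈ 0.72137.
n = log₂(58.5/42.2) = ln(1.3863)/ln 2 ≈ 0.47119 half-lives.
t = n × t½ = 0.47119 × 70.37 ≈ 33.158 minutes.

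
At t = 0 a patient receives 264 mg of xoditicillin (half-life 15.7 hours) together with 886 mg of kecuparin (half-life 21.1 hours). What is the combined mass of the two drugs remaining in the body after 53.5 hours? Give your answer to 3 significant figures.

xoditicillin: 264 × (1/2)^(53.5/15.7) = 264 × (1/2)^3.4076 ≈ 24.877 mg.
kecuparin: 886 × (1/2)^(53.5/21.1) = 886 × (1/2)^2.5355 ≈ 152.81 mg.
Total = 24.877 + 152.81 ≈ 177.69 mg.

178 mg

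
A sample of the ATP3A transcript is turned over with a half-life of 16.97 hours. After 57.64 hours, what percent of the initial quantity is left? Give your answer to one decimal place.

9.5%

n = 57.64/16.97 ≈ 3.3966 half-lives.
Fraction remaining = (1/2)^3.3966 ≈ 0.094957, i.e. 9.4957%.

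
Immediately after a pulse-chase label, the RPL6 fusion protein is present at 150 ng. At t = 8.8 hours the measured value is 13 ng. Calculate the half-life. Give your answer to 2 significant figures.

A/A₀ = 13/150 ≈ 0.086667.
n = log₂(11.538) ≈ 3.5284 half-lives elapsed in 8.8 hours.
t½ = 8.8/3.5284 ≈ 2.4941 hours.

2.5 hours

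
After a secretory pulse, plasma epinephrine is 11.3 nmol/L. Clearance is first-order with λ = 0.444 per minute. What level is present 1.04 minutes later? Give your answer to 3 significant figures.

7.12 nmol/L

t½ = ln 2 / λ = 0.69315 / 0.444 ≈ 1.5611 minutes.
Number of half-lives: n = 1.04/1.5611 ≈ 0.66618.
Remaining = 11.3 × (1/2)^0.66618 = 11.3 × 0.63017 ≈ 7.121 nmol/L.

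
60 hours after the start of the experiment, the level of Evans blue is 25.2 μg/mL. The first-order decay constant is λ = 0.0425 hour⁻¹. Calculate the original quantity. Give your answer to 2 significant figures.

320 μg/mL

t½ = ln 2 / λ = 0.69315 / 0.0425 ≈ 16.309 hours.
Number of half-lives elapsed: n = 60/16.309 ≈ 3.6789.
A₀ = A × 2^n = 25.2 × 2^3.6789 = 25.2 × 12.807 ≈ 322.74 μg/mL.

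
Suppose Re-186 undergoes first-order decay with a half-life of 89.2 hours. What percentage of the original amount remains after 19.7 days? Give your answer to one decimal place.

19.7 days = 472.8 hours.
n = 472.8/89.2 ≈ 5.3004 half-lives.
Fraction remaining = (1/2)^5.3004 ≈ 0.025375, i.e. 2.5375%.

2.5%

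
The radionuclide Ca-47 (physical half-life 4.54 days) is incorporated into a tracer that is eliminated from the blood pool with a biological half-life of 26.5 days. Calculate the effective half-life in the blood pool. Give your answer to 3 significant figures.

1/t_eff = 1/t_phys + 1/t_biol = 1/4.54 + 1/26.5 = 0.258 per day.
t_eff = 4.54 × 26.5 / (4.54 + 26.5) ≈ 3.876 days.

3.88 days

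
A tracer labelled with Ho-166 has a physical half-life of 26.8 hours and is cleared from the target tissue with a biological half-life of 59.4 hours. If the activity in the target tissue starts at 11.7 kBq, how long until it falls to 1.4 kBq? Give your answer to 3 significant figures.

1/t_eff = 1/t_phys + 1/t_biol = 1/26.8 + 1/59.4 = 0.054148 per hour.
t_eff = 26.8 × 59.4 / (26.8 + 59.4) ≈ 18.468 hours.
n = log₂(11.7/1.4) ≈ 3.063; t = 3.063 × 18.468 ≈ 56.567 hours.

56.6 hours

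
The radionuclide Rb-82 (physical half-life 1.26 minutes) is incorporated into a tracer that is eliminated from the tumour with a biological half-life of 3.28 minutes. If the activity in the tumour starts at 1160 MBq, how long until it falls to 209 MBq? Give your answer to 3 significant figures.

1/t_eff = 1/t_phys + 1/t_biol = 1/1.26 + 1/3.28 = 1.0985 per minute.
t_eff = 1.26 × 3.28 / (1.26 + 3.28) ≈ 0.91031 minutes.
n = log₂(1160/209) ≈ 2.4725; t = 2.4725 × 0.91031 ≈ 2.2508 minutes.

2.25 minutes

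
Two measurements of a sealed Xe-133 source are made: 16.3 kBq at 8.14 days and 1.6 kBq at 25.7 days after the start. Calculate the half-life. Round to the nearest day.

5 days

Over Δt = 25.7 − 8.14 = 17.56 days, the level fell by a factor of 16.3/1.6 ≈ 10.188.
n = log₂(10.188) ≈ 3.3487 half-lives, so t½ = 17.56/3.3487 ≈ 5.2438 days.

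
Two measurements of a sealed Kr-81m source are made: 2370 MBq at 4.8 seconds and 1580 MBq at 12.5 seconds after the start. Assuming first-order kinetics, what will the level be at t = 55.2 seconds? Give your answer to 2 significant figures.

170 MBq

Over Δt = 12.5 − 4.8 = 7.7 seconds, the level fell by a factor of 2370/1580 ≈ 1.5.
n = log₂(1.5) ≈ 0.58496 half-lives, so t½ = 7.7/0.58496 ≈ 13.163 seconds.
From t = 12.5 to t = 55.2: 1580 × (1/2)^((55.2−12.5)/13.163) ≈ 166.78 MBq.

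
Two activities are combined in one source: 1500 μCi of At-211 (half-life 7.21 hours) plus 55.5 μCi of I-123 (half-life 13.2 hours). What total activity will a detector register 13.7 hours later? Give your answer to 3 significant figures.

429 μCi

At-211: 1500 × (1/2)^(13.7/7.21) = 1500 × (1/2)^1.9001 ≈ 401.88 μCi.
I-123: 55.5 × (1/2)^(13.7/13.2) = 55.5 × (1/2)^1.0379 ≈ 27.031 μCi.
Total = 401.88 + 27.031 ≈ 428.91 μCi.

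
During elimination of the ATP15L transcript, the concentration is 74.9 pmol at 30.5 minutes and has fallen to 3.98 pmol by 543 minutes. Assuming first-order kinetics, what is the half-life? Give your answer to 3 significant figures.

Over Δt = 543 − 30.5 = 512.5 minutes, the level fell by a factor of 74.9/3.98 ≈ 18.819.
n = log₂(18.819) ≈ 4.2341 half-lives, so t½ = 512.5/4.2341 ≈ 121.04 minutes.

121 minutes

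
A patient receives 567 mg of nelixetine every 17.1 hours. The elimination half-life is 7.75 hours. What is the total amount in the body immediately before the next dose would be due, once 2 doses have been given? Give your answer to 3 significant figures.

149 mg

The 2 doses were given 34.2, 17.1 hours ago.
Total = 567·(1/2)^(34.2/7.75) + 567·(1/2)^(17.1/7.75)
      = 26.617 + 122.85 ≈ 149.47 mg.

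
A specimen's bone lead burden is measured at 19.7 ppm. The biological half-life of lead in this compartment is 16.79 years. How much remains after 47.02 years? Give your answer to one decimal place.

2.8 ppm

Number of half-lives: n = 47.02/16.79 ≈ 2.8005.
Remaining = 19.7 × (1/2)^2.8005 = 19.7 × 0.14354 ≈ 2.8277 ppm.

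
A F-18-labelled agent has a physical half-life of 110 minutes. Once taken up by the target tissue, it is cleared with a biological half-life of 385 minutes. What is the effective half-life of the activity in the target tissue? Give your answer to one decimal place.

85.6 minutes

1/t_eff = 1/t_phys + 1/t_biol = 1/110 + 1/385 = 0.011688 per minute.
t_eff = 110 × 385 / (110 + 385) ≈ 85.556 minutes.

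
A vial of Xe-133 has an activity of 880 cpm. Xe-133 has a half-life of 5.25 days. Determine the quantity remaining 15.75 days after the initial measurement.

110 cpm

Elapsed time is 3 half-lives (15.75/5.25).
Each half-life halves the amount: 880 × (1/2)^3 = 880/8 = 110 cpm.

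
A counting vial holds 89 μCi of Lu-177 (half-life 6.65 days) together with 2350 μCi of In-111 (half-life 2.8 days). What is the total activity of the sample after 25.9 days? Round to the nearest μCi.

Lu-177: 89 × (1/2)^(25.9/6.65) = 89 × (1/2)^3.8947 ≈ 5.9835 μCi.
In-111: 2350 × (1/2)^(25.9/2.8) = 2350 × (1/2)^9.25 ≈ 3.8596 μCi.
Total = 5.9835 + 3.8596 ≈ 9.8431 μCi.

10 μCi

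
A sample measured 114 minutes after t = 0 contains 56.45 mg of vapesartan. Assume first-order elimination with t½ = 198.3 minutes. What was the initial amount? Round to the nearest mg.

84 mg

Number of half-lives elapsed: n = 114/198.3 ≈ 0.57489.
A₀ = A × 2^n = 56.45 × 2^0.57489 = 56.45 × 1.4896 ≈ 84.086 mg.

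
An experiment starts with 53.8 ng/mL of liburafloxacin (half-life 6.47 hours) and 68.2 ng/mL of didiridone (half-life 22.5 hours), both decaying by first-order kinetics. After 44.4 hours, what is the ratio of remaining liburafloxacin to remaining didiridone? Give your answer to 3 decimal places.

liburafloxacin: 53.8 × (1/2)^(44.4/6.47) = 53.8 × (1/2)^6.8624 ≈ 0.46236 ng/mL.
didiridone: 68.2 × (1/2)^(44.4/22.5) = 68.2 × (1/2)^1.9733 ≈ 17.368 ng/mL.
Ratio ≈ 0.46236 / 17.368 ≈ 0.026621.

0.027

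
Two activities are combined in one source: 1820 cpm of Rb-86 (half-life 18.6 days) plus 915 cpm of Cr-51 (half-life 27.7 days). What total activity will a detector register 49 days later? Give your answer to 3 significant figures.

562 cpm

Rb-86: 1820 × (1/2)^(49/18.6) = 1820 × (1/2)^2.6344 ≈ 293.11 cpm.
Cr-51: 915 × (1/2)^(49/27.7) = 915 × (1/2)^1.769 ≈ 268.48 cpm.
Total = 293.11 + 268.48 ≈ 561.59 cpm.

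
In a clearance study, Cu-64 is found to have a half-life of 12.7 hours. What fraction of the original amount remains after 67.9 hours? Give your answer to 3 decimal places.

0.025

n = 67.9/12.7 ≈ 5.3465 half-lives.
Fraction remaining = (1/2)^5.3465 ≈ 0.024579.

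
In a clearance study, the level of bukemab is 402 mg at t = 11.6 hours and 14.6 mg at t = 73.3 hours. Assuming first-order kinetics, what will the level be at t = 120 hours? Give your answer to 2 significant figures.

Over Δt = 73.3 − 11.6 = 61.7 hours, the level fell by a factor of 402/14.6 ≈ 27.534.
n = log₂(27.534) ≈ 4.7832 half-lives, so t½ = 61.7/4.7832 ≈ 12.899 hours.
From t = 73.3 to t = 120: 14.6 × (1/2)^((120−73.3)/12.899) ≈ 1.1872 mg.

1.2 mg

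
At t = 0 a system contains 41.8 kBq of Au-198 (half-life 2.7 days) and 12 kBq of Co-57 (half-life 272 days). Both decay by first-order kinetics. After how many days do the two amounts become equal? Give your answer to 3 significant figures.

Set 41.8·(1/2)^(t/2.7) = 12·(1/2)^(t/272).
Taking log₂: log₂(41.8/12) = t·(1/2.7 − 1/272).
log₂(3.4833) = 1.8005; 1/2.7 − 1/272 = 0.36669.
t = 1.8005 / 0.36669 ≈ 4.91 days.

4.91 days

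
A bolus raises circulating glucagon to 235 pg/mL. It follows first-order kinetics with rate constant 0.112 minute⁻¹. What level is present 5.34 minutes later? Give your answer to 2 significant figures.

130 pg/mL

t½ = ln 2 / k = 0.69315 / 0.112 ≈ 6.1888 minutes.
Number of half-lives: n = 5.34/6.1888 ≈ 0.86285.
Remaining = 235 × (1/2)^0.86285 = 235 × 0.54987 ≈ 129.22 pg/mL.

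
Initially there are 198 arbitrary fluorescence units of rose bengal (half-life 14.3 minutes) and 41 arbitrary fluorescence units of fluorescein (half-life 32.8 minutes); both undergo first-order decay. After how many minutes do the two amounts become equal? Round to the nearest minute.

Set 198·(1/2)^(t/14.3) = 41·(1/2)^(t/32.8).
Taking log₂: log₂(198/41) = t·(1/14.3 − 1/32.8).
log₂(4.8293) = 2.2718; 1/14.3 − 1/32.8 = 0.039442.
t = 2.2718 / 0.039442 ≈ 57.598 minutes.

58 minutes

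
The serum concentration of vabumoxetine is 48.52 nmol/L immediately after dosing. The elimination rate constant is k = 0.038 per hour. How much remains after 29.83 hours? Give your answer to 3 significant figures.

t½ = ln 2 / k = 0.69315 / 0.038 ≈ 18.241 hours.
Number of half-lives: n = 29.83/18.241 ≈ 1.6354.
Remaining = 48.52 × (1/2)^1.6354 = 48.52 × 0.32189 ≈ 15.618 nmol/L.

15.6 nmol/L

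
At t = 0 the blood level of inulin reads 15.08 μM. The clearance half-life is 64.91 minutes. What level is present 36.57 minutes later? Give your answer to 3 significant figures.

10.2 μM

Number of half-lives: n = 36.57/64.91 ≈ 0.5634.
Remaining = 15.08 × (1/2)^0.5634 = 15.08 × 0.67671 ≈ 10.205 μM.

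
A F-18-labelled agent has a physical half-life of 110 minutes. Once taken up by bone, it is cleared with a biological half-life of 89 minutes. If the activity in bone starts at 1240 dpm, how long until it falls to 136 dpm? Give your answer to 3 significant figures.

1/t_eff = 1/t_phys + 1/t_biol = 1/110 + 1/89 = 0.020327 per minute.
t_eff = 110 × 89 / (110 + 89) ≈ 49.196 minutes.
n = log₂(1240/136) ≈ 3.1887; t = 3.1887 × 49.196 ≈ 156.87 minutes.

157 minutes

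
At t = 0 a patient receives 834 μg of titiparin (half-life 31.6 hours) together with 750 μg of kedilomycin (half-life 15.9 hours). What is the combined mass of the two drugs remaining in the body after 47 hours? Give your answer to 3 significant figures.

titiparin: 834 × (1/2)^(47/31.6) = 834 × (1/2)^1.4873 ≈ 297.46 μg.
kedilomycin: 750 × (1/2)^(47/15.9) = 750 × (1/2)^2.956 ≈ 96.655 μg.
Total = 297.46 + 96.655 ≈ 394.12 μg.

394 μg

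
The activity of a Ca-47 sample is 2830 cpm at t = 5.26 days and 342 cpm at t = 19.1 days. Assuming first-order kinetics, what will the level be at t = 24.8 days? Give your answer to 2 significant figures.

140 cpm

Over Δt = 19.1 − 5.26 = 13.84 days, the level fell by a factor of 2830/342 ≈ 8.2749.
n = log₂(8.2749) ≈ 3.0487 half-lives, so t½ = 13.84/3.0487 ≈ 4.5396 days.
From t = 19.1 to t = 24.8: 342 × (1/2)^((24.8−19.1)/4.5396) ≈ 143.23 cpm.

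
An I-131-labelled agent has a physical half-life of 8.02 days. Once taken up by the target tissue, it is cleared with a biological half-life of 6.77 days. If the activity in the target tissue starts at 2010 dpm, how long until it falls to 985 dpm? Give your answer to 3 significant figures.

3.78 days

1/t_eff = 1/t_phys + 1/t_biol = 1/8.02 + 1/6.77 = 0.2724 per day.
t_eff = 8.02 × 6.77 / (8.02 + 6.77) ≈ 3.6711 days.
n = log₂(2010/985) ≈ 1.029; t = 1.029 × 3.6711 ≈ 3.7775 days.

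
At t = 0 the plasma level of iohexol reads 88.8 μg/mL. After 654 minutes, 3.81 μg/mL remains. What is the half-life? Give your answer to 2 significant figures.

140 minutes

A/A₀ = 3.81/88.8 ≈ 0.042905.
n = log₂(23.307) ≈ 4.5427 half-lives elapsed in 654 minutes.
t½ = 654/4.5427 ≈ 143.97 minutes.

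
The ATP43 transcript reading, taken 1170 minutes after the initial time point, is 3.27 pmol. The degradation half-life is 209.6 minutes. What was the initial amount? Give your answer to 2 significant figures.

Number of half-lives elapsed: n = 1170/209.6 ≈ 5.5821.
A₀ = A × 2^n = 3.27 × 2^5.5821 = 3.27 × 47.904 ≈ 156.64 pmol.

160 pmol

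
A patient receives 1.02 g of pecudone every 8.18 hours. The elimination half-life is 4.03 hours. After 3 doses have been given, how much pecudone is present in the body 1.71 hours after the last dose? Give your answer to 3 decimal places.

The 3 doses were given 18.07, 9.89, 1.71 hours ago.
Total = 1.02·(1/2)^(18.07/4.03) + 1.02·(1/2)^(9.89/4.03) + 1.02·(1/2)^(1.71/4.03)
      = 0.045585 + 0.18614 + 0.76009 ≈ 0.99182 g.

0.992 g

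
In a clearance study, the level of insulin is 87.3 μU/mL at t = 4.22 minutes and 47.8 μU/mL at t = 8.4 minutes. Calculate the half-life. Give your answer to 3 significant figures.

Over Δt = 8.4 − 4.22 = 4.18 minutes, the level fell by a factor of 87.3/47.8 ≈ 1.8264.
n = log₂(1.8264) ≈ 0.86897 half-lives, so t½ = 4.18/0.86897 ≈ 4.8103 minutes.

4.81 minutes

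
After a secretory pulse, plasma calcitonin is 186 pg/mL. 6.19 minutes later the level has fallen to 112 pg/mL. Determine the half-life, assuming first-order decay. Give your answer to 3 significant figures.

8.46 minutes

A/A₀ = 112/186 ≈ 0.60215.
n = log₂(1.6607) ≈ 0.7318 half-lives elapsed in 6.19 minutes.
t½ = 6.19/0.7318 ≈ 8.4586 minutes.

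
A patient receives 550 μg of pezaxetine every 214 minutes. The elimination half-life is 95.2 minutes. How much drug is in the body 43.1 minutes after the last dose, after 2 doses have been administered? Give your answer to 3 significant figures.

486 μg

The 2 doses were given 257.1, 43.1 minutes ago.
Total = 550·(1/2)^(257.1/95.2) + 550·(1/2)^(43.1/95.2)
      = 84.604 + 401.86 ≈ 486.47 μg.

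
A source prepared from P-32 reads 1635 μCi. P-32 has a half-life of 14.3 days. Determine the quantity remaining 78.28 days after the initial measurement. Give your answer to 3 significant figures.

Number of half-lives: n = 78.28/14.3 ≈ 5.4741.
Remaining = 1635 × (1/2)^5.4741 = 1635 × 0.022497 ≈ 36.783 μCi.

36.8 μCi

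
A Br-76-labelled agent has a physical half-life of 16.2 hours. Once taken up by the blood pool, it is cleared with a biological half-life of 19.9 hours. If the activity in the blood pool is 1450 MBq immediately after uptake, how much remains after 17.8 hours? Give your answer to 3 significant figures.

1/t_eff = 1/t_phys + 1/t_biol = 1/16.2 + 1/19.9 = 0.11198 per hour.
t_eff = 16.2 × 19.9 / (16.2 + 19.9) ≈ 8.9302 hours.
Remaining = 1450 × (1/2)^(17.8/8.9302) = 1450 × (1/2)^1.9932 ≈ 364.2 MBq.

364 MBq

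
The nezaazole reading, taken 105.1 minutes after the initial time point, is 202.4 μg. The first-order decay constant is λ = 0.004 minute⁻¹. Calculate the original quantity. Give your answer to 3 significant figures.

t½ = ln 2 / λ = 0.69315 / 0.004 ≈ 173.29 minutes.
Number of half-lives elapsed: n = 105.1/173.29 ≈ 0.60651.
A₀ = A × 2^n = 202.4 × 2^0.60651 = 202.4 × 1.5226 ≈ 308.17 μg.

308 μg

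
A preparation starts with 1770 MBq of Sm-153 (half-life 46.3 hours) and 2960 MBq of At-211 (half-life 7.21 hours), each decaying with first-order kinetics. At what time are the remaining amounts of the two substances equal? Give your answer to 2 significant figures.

Set 1770·(1/2)^(t/46.3) = 2960·(1/2)^(t/7.21).
Taking log₂: log₂(1770/2960) = t·(1/46.3 − 1/7.21).
log₂(0.59797) = -0.74185; 1/46.3 − 1/7.21 = -0.1171.
t = -0.74185 / -0.1171 ≈ 6.3353 hours.

6.3 hours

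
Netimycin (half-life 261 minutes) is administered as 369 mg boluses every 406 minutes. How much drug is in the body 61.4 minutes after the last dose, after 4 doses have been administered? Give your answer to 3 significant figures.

The 4 doses were given 1279.4, 873.4, 467.4, 61.4 minutes ago.
Total = 369·(1/2)^(1279.4/261) + 369·(1/2)^(873.4/261) + 369·(1/2)^(467.4/261) + 369·(1/2)^(61.4/261)
      = 12.342 + 36.28 + 106.64 + 313.48 ≈ 468.75 mg.

469 mg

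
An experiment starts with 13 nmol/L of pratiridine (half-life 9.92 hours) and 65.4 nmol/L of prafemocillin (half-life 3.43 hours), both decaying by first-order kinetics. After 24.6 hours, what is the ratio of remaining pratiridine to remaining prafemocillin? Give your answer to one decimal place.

5.1

pratiridine: 13 × (1/2)^(24.6/9.92) = 13 × (1/2)^2.4798 ≈ 2.3304 nmol/L.
prafemocillin: 65.4 × (1/2)^(24.6/3.43) = 65.4 × (1/2)^7.172 ≈ 0.45351 nmol/L.
Ratio ≈ 2.3304 / 0.45351 ≈ 5.1387.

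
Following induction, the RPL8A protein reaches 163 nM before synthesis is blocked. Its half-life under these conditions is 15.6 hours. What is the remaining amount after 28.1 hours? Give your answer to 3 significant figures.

Number of half-lives: n = 28.1/15.6 ≈ 1.8013.
Remaining = 163 × (1/2)^1.8013 = 163 × 0.28692 ≈ 46.768 nM.

46.8 nM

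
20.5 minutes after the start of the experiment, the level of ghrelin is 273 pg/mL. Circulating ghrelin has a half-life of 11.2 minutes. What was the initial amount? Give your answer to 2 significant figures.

970 pg/mL

Number of half-lives elapsed: n = 20.5/11.2 ≈ 1.8304.
A₀ = A × 2^n = 273 × 2^1.8304 = 273 × 3.5563 ≈ 970.86 pg/mL.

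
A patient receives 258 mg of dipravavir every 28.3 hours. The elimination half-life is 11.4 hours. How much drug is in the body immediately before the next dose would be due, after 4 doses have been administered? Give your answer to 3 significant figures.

The 4 doses were given 113.2, 84.9, 56.6, 28.3 hours ago.
Total = 258·(1/2)^(113.2/11.4) + 258·(1/2)^(84.9/11.4) + 258·(1/2)^(56.6/11.4) + 258·(1/2)^(28.3/11.4)
      = 0.26451 + 1.4782 + 8.261 + 46.166 ≈ 56.17 mg.

56.2 mg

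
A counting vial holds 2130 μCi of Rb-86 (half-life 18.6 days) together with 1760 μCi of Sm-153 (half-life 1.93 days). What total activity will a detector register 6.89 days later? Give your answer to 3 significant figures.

1800 μCi

Rb-86: 2130 × (1/2)^(6.89/18.6) = 2130 × (1/2)^0.37043 ≈ 1647.7 μCi.
Sm-153: 1760 × (1/2)^(6.89/1.93) = 1760 × (1/2)^3.5699 ≈ 148.2 μCi.
Total = 1647.7 + 148.2 ≈ 1795.9 μCi.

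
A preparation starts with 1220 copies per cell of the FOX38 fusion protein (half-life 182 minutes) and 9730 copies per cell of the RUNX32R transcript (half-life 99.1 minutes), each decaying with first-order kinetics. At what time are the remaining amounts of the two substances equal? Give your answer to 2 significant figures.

Set 1220·(1/2)^(t/182) = 9730·(1/2)^(t/99.1).
Taking log₂: log₂(1220/9730) = t·(1/182 − 1/99.1).
log₂(0.12539) = -2.9956; 1/182 − 1/99.1 = -0.0045963.
t = -2.9956 / -0.0045963 ≈ 651.73 minutes.

650 minutes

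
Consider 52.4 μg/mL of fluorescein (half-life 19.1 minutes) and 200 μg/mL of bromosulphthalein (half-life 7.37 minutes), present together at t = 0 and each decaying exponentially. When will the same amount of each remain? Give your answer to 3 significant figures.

23.2 minutes

Set 52.4·(1/2)^(t/19.1) = 200·(1/2)^(t/7.37).
Taking log₂: log₂(52.4/200) = t·(1/19.1 − 1/7.37).
log₂(0.262) = -1.9324; 1/19.1 − 1/7.37 = -0.083329.
t = -1.9324 / -0.083329 ≈ 23.189 minutes.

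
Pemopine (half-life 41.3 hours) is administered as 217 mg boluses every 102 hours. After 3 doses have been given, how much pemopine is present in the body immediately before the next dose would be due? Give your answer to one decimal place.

47.5 mg

The 3 doses were given 306, 204, 102 hours ago.
Total = 217·(1/2)^(306/41.3) + 217·(1/2)^(204/41.3) + 217·(1/2)^(102/41.3)
      = 1.2766 + 7.0718 + 39.174 ≈ 47.522 mg.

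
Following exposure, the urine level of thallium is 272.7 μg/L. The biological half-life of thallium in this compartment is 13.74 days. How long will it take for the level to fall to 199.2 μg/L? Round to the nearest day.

6 days

Fraction remaining = 199.2/272.7 ≈ 0.73047.
n = log₂(272.7/199.2) = ln(1.369)/ln 2 ≈ 0.4531 half-lives.
t = n × t½ = 0.4531 × 13.74 ≈ 6.2256 days.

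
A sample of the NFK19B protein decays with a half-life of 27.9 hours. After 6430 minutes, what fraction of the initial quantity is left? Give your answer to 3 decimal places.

0.070

6430 minutes = 107.167 hours.
n = 107.167/27.9 ≈ 3.8411 half-lives.
Fraction remaining = (1/2)^3.8411 ≈ 0.069777.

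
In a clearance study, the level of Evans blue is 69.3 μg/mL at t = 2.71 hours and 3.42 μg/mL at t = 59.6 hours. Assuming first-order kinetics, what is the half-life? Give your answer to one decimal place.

Over Δt = 59.6 − 2.71 = 56.89 hours, the level fell by a factor of 69.3/3.42 ≈ 20.263.
n = log₂(20.263) ≈ 4.3408 half-lives, so t½ = 56.89/4.3408 ≈ 13.106 hours.

13.1 hours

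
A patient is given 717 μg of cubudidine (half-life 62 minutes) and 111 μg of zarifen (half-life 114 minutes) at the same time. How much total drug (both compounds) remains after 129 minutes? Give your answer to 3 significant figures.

220 μg

cubudidine: 717 × (1/2)^(129/62) = 717 × (1/2)^2.0806 ≈ 169.51 μg.
zarifen: 111 × (1/2)^(129/114) = 111 × (1/2)^1.1316 ≈ 50.662 μg.
Total = 169.51 + 50.662 ≈ 220.17 μg.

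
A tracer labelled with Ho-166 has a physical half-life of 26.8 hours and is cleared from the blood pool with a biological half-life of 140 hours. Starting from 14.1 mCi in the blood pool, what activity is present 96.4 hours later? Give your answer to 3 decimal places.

1/t_eff = 1/t_phys + 1/t_biol = 1/26.8 + 1/140 = 0.044456 per hour.
t_eff = 26.8 × 140 / (26.8 + 140) ≈ 22.494 hours.
Remaining = 14.1 × (1/2)^(96.4/22.494) = 14.1 × (1/2)^4.2856 ≈ 0.72298 mCi.

0.723 mCi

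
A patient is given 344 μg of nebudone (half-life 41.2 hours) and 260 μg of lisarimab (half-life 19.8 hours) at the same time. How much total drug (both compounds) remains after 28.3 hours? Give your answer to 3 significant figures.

310 μg

nebudone: 344 × (1/2)^(28.3/41.2) = 344 × (1/2)^0.68689 ≈ 213.69 μg.
lisarimab: 260 × (1/2)^(28.3/19.8) = 260 × (1/2)^1.4293 ≈ 96.541 μg.
Total = 213.69 + 96.541 ≈ 310.23 μg.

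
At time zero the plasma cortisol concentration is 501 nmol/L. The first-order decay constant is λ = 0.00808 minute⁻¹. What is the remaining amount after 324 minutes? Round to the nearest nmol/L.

t½ = ln 2 / λ = 0.69315 / 0.00808 ≈ 85.786 minutes.
Number of half-lives: n = 324/85.786 ≈ 3.7769.
Remaining = 501 × (1/2)^3.7769 = 501 × 0.072954 ≈ 36.55 nmol/L.

37 nmol/L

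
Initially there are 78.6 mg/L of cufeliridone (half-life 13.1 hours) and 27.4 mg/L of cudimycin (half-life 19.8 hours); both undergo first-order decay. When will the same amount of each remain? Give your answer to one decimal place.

Set 78.6·(1/2)^(t/13.1) = 27.4·(1/2)^(t/19.8).
Taking log₂: log₂(78.6/27.4) = t·(1/13.1 − 1/19.8).
log₂(2.8686) = 1.5204; 1/13.1 − 1/19.8 = 0.025831.
t = 1.5204 / 0.025831 ≈ 58.858 hours.

58.9 hours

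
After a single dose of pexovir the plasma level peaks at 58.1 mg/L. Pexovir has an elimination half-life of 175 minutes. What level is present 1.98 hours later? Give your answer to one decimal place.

36.3 mg/L

Convert the elapsed time: 1.98 hours = 118.8 minutes.
Number of half-lives: n = 118.8/175 ≈ 0.67886.
Remaining = 58.1 × (1/2)^0.67886 = 58.1 × 0.62466 ≈ 36.293 mg/L.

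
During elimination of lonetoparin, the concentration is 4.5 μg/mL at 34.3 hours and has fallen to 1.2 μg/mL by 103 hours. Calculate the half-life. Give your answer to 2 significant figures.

36 hours

Over Δt = 103 − 34.3 = 68.7 hours, the level fell by a factor of 4.5/1.2 ≈ 3.75.
n = log₂(3.75) ≈ 1.9069 half-lives, so t½ = 68.7/1.9069 ≈ 36.027 hours.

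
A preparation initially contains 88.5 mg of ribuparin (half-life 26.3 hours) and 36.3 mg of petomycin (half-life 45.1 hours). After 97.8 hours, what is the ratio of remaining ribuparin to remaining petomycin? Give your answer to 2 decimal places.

ribuparin: 88.5 × (1/2)^(97.8/26.3) = 88.5 × (1/2)^3.7186 ≈ 6.7224 mg.
petomycin: 36.3 × (1/2)^(97.8/45.1) = 36.3 × (1/2)^2.1685 ≈ 8.0746 mg.
Ratio ≈ 6.7224 / 8.0746 ≈ 0.83254.

0.83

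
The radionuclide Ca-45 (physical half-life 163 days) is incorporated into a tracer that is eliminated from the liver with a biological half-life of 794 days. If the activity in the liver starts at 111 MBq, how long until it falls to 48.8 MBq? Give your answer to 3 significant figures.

1/t_eff = 1/t_phys + 1/t_biol = 1/163 + 1/794 = 0.0073944 per day.
t_eff = 163 × 794 / (163 + 794) ≈ 135.24 days.
n = log₂(111/48.8) ≈ 1.1856; t = 1.1856 × 135.24 ≈ 160.34 days.

160 days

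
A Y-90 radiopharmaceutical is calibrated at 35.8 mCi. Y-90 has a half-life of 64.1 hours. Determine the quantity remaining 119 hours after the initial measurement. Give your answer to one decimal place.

9.9 mCi

Number of half-lives: n = 119/64.1 ≈ 1.8565.
Remaining = 35.8 × (1/2)^1.8565 = 35.8 × 0.27615 ≈ 9.8862 mCi.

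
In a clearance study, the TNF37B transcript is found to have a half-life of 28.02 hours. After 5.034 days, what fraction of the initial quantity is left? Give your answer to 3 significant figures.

0.0504

5.034 days = 120.816 hours.
n = 120.816/28.02 ≈ 4.3118 half-lives.
Fraction remaining = (1/2)^4.3118 ≈ 0.050353.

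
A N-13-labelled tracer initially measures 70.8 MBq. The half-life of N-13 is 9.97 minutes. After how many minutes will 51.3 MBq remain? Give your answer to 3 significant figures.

Fraction remaining = 51.3/70.8 ≈ 0.72458.
n = log₂(70.8/51.3) = ln(1.3801)/ln 2 ≈ 0.46479 half-lives.
t = n × t½ = 0.46479 × 9.97 ≈ 4.634 minutes.

4.63 minutes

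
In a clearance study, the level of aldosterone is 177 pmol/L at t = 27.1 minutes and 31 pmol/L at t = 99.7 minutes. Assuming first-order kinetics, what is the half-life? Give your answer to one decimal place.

Over Δt = 99.7 − 27.1 = 72.6 minutes, the level fell by a factor of 177/31 ≈ 5.7097.
n = log₂(5.7097) ≈ 2.5134 half-lives, so t½ = 72.6/2.5134 ≈ 28.885 minutes.

28.9 minutes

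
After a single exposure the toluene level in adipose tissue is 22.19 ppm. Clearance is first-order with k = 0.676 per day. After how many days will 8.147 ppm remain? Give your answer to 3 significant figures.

1.48 days

t½ = ln 2 / k = 0.69315 / 0.676 ≈ 1.0254 days.
Fraction remaining = 8.147/22.19 ≈ 0.36715.
n = log₂(22.19/8.147) = ln(2.7237)/ln 2 ≈ 1.4456 half-lives.
t = n × t½ = 1.4456 × 1.0254 ≈ 1.4822 days.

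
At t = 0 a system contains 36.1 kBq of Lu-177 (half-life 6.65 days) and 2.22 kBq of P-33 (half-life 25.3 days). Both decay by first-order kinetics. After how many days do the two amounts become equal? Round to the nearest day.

36 days

Set 36.1·(1/2)^(t/6.65) = 2.22·(1/2)^(t/25.3).
Taking log₂: log₂(36.1/2.22) = t·(1/6.65 − 1/25.3).
log₂(16.261) = 4.0234; 1/6.65 − 1/25.3 = 0.11085.
t = 4.0234 / 0.11085 ≈ 36.296 days.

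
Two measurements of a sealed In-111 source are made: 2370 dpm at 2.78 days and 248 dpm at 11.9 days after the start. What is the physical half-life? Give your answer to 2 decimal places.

2.80 days

Over Δt = 11.9 − 2.78 = 9.12 days, the level fell by a factor of 2370/248 ≈ 9.5565.
n = log₂(9.5565) ≈ 3.2565 half-lives, so t½ = 9.12/3.2565 ≈ 2.8006 days.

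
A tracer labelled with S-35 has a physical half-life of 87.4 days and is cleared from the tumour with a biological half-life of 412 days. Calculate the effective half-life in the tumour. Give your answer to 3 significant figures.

72.1 days

1/t_eff = 1/t_phys + 1/t_biol = 1/87.4 + 1/412 = 0.013869 per day.
t_eff = 87.4 × 412 / (87.4 + 412) ≈ 72.104 days.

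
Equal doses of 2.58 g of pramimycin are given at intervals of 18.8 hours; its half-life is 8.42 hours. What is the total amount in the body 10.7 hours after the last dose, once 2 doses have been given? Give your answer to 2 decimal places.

The 2 doses were given 29.5, 10.7 hours ago.
Total = 2.58·(1/2)^(29.5/8.42) + 2.58·(1/2)^(10.7/8.42)
      = 0.22748 + 1.0692 ≈ 1.2967 g.

1.30 g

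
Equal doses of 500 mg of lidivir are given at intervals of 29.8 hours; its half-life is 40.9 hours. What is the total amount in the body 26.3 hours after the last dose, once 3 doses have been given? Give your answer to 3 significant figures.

630 mg

The 3 doses were given 85.9, 56.1, 26.3 hours ago.
Total = 500·(1/2)^(85.9/40.9) + 500·(1/2)^(56.1/40.9) + 500·(1/2)^(26.3/40.9)
      = 116.61 + 193.23 + 320.18 ≈ 630.02 mg.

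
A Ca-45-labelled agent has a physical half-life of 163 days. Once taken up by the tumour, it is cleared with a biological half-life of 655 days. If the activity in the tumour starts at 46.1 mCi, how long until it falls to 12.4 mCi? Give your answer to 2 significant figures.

1/t_eff = 1/t_phys + 1/t_biol = 1/163 + 1/655 = 0.0076617 per day.
t_eff = 163 × 655 / (163 + 655) ≈ 130.52 days.
n = log₂(46.1/12.4) ≈ 1.8944; t = 1.8944 × 130.52 ≈ 247.26 days.

250 days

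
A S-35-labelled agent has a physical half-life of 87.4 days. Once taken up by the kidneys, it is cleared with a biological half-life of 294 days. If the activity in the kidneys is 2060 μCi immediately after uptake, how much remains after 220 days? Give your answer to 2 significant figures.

1/t_eff = 1/t_phys + 1/t_biol = 1/87.4 + 1/294 = 0.014843 per day.
t_eff = 87.4 × 294 / (87.4 + 294) ≈ 67.372 days.
Remaining = 2060 × (1/2)^(220/67.372) = 2060 × (1/2)^3.2655 ≈ 214.22 μCi.

210 μCi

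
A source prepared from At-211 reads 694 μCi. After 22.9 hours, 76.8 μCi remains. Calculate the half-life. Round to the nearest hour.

7 hours

A/A₀ = 76.8/694 ≈ 0.11066.
n = log₂(9.0365) ≈ 3.1758 half-lives elapsed in 22.9 hours.
t½ = 22.9/3.1758 ≈ 7.2109 hours.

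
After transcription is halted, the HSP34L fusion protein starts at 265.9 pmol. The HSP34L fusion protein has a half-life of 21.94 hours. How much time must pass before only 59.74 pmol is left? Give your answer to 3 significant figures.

47.3 hours

Fraction remaining = 59.74/265.9 ≈ 0.22467.
n = log₂(265.9/59.74) = ln(4.451)/ln 2 ≈ 2.1541 half-lives.
t = n × t½ = 2.1541 × 21.94 ≈ 47.261 hours.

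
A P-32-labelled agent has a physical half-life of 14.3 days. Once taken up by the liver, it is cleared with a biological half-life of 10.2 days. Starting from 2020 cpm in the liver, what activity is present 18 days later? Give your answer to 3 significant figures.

248 cpm

1/t_eff = 1/t_phys + 1/t_biol = 1/14.3 + 1/10.2 = 0.16797 per day.
t_eff = 14.3 × 10.2 / (14.3 + 10.2) ≈ 5.9535 days.
Remaining = 2020 × (1/2)^(18/5.9535) = 2020 × (1/2)^3.0234 ≈ 248.43 cpm.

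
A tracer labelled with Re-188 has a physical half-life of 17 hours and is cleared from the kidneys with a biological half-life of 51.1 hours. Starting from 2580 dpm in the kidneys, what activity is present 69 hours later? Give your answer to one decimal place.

60.7 dpm

1/t_eff = 1/t_phys + 1/t_biol = 1/17 + 1/51.1 = 0.078393 per hour.
t_eff = 17 × 51.1 / (17 + 51.1) ≈ 12.756 hours.
Remaining = 2580 × (1/2)^(69/12.756) = 2580 × (1/2)^5.4091 ≈ 60.717 dpm.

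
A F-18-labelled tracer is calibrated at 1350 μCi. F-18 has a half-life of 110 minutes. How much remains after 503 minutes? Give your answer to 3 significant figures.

Number of half-lives: n = 503/110 ≈ 4.5727.
Remaining = 1350 × (1/2)^4.5727 = 1350 × 0.042022 ≈ 56.729 μCi.

56.7 μCi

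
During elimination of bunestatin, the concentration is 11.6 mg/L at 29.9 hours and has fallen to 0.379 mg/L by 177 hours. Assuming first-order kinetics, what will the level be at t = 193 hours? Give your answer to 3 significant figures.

Over Δt = 177 − 29.9 = 147.1 hours, the level fell by a factor of 11.6/0.379 ≈ 30.607.
n = log₂(30.607) ≈ 4.9358 half-lives, so t½ = 147.1/4.9358 ≈ 29.803 hours.
From t = 177 to t = 193: 0.379 × (1/2)^((193−177)/29.803) ≈ 0.26123 mg/L.

0.261 mg/L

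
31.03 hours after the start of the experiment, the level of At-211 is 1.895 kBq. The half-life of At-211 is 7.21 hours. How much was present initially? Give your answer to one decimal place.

Number of half-lives elapsed: n = 31.03/7.21 ≈ 4.3037.
A₀ = A × 2^n = 1.895 × 2^4.3037 = 1.895 × 19.75 ≈ 37.425 kBq.

37.4 kBq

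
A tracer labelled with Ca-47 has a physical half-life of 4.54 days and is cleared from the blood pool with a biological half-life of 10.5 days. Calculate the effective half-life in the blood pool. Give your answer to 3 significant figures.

3.17 days

1/t_eff = 1/t_phys + 1/t_biol = 1/4.54 + 1/10.5 = 0.3155 per day.
t_eff = 4.54 × 10.5 / (4.54 + 10.5) ≈ 3.1695 days.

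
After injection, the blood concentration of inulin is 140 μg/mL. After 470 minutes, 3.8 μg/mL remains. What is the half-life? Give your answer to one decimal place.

90.3 minutes

A/A₀ = 3.8/140 ≈ 0.027143.
n = log₂(36.842) ≈ 5.2033 half-lives elapsed in 470 minutes.
t½ = 470/5.2033 ≈ 90.328 minutes.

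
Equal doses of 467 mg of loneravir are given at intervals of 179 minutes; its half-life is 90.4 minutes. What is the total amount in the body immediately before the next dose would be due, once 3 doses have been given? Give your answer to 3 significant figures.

The 3 doses were given 537, 358, 179 minutes ago.
Total = 467·(1/2)^(537/90.4) + 467·(1/2)^(358/90.4) + 467·(1/2)^(179/90.4)
      = 7.6053 + 30.004 + 118.37 ≈ 155.98 mg.

156 mg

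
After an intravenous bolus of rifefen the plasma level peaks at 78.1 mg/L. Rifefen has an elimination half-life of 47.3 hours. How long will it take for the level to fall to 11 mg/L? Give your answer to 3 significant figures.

134 hours

Fraction remaining = 11/78.1 ≈ 0.14085.
n = log₂(78.1/11) = ln(7.1)/ln 2 ≈ 2.8278 half-lives.
t = n × t½ = 2.8278 × 47.3 ≈ 133.76 hours.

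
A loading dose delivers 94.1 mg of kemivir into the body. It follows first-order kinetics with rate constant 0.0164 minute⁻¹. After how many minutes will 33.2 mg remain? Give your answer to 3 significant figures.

t½ = ln 2 / λ = 0.69315 / 0.0164 ≈ 42.265 minutes.
Fraction remaining = 33.2/94.1 ≈ 0.35282.
n = log₂(94.1/33.2) = ln(2.8343)/ln 2 ≈ 1.503 half-lives.
t = n × t½ = 1.503 × 42.265 ≈ 63.525 minutes.

63.5 minutes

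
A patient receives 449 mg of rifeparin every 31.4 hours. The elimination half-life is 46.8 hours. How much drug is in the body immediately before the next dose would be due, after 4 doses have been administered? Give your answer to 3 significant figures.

The 4 doses were given 125.6, 94.2, 62.8, 31.4 hours ago.
Total = 449·(1/2)^(125.6/46.8) + 449·(1/2)^(94.2/46.8) + 449·(1/2)^(62.8/46.8) + 449·(1/2)^(31.4/46.8)
      = 69.88 + 111.26 + 177.13 + 282.02 ≈ 640.29 mg.

640 mg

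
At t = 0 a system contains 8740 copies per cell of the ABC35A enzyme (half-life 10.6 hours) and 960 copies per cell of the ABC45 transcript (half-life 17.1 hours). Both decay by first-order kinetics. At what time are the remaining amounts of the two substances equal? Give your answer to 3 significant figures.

Set 8740·(1/2)^(t/10.6) = 960·(1/2)^(t/17.1).
Taking log₂: log₂(8740/960) = t·(1/10.6 − 1/17.1).
log₂(9.1042) = 3.1865; 1/10.6 − 1/17.1 = 0.03586.
t = 3.1865 / 0.03586 ≈ 88.86 hours.

88.9 hours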